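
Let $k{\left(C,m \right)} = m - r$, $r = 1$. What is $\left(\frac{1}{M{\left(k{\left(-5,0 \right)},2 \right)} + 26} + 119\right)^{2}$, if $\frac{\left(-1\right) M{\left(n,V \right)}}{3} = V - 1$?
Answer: $\frac{7496644}{529} \approx 14171.0$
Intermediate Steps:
$k{\left(C,m \right)} = -1 + m$ ($k{\left(C,m \right)} = m - 1 = -1 + m$)
$M{\left(n,V \right)} = 3 - 3 V$ ($M{\left(n,V \right)} = - 3 \left(V - 1\right) = - 3 \left(-1 + V\right) = 3 - 3 V$)
$\left(\frac{1}{M{\left(k{\left(-5,0 \right)},2 \right)} + 26} + 119\right)^{2} = \left(\frac{1}{\left(3 - 6\right) + 26} + 119\right)^{2} = \left(\frac{1}{-3 + 26} + 119\right)^{2} = \left(\frac{1}{23} + 119\right)^{2} = \left(\frac{2738}{23}\right)^{2} = \frac{7496644}{529}$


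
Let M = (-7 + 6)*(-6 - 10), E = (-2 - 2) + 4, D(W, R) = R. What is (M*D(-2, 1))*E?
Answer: 0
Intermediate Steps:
E = 0 (E = -4 + 4 = 0)
M = 16 (M = -1*(-16) = 16)
(M*D(-2, 1))*E = (16*1)*0 = 16*0 = 0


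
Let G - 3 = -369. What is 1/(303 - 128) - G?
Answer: 64051/175 ≈ 366.01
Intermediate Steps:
G = -366 (G = 3 - 369 = -366)
1/(303 - 128) - G = 1/(303 - 128) - 1*(-366) = 1/175 + 366 = 64051/175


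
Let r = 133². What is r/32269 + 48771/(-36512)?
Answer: -927930631/1178205728 ≈ -0.78758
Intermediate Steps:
r = 17689
r/32269 + 48771/(-36512) = 17689/32269 + 48771/(-36512) = 17689*(1/32269) + 48771*(-1/36512) = 17689/32269 - 48771/36512 = -927930631/1178205728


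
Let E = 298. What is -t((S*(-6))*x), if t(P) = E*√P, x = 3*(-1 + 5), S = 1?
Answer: -1788*I*√2 ≈ -2528.6*I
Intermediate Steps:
x = 12 (x = 3*4 = 12)
t(P) = 298*√P
-t((S*(-6))*x) = -298*√((1*(-6))*12) = -298*√(-6*12) = -298*√(-72) = -298*6*I*√2 = -1788*I*√2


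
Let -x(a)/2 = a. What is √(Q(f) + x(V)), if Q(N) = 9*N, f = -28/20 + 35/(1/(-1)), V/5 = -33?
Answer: 2*√15/5 ≈ 1.5492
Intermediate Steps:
V = -165 (V = 5*(-33) = -165)
x(a) = -2*a
f = -182/5 (f = -28*1/20 + 35/(-1) = -7/5 + 35*(-1) = -7/5 - 35 = -182/5 ≈ -36.400)
√(Q(f) + x(V)) = √(9*(-182/5) - 2*(-165)) = √(-1638/5 + 330) = √(12/5) = 2*√15/5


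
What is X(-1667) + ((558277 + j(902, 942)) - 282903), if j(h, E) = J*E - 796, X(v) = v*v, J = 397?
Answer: 3427441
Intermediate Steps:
X(v) = v²
j(h, E) = -796 + 397*E (j(h, E) = 397*E - 796 = -796 + 397*E)
X(-1667) + ((558277 + j(902, 942)) - 282903) = (-1667)² + ((558277 + (-796 + 397*942)) - 282903) = 2778889 + ((558277 + (-796 + 373974)) - 282903) = 2778889 + ((558277 + 373178) - 282903) = 2778889 + (931455 - 282903) = 2778889 + 648552 = 3427441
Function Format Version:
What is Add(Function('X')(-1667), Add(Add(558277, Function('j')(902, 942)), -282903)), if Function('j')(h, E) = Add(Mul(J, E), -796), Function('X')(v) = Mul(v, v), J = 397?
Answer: 3427441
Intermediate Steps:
Function('X')(v) = Pow(v, 2)
Function('j')(h, E) = Add(-796, Mul(397, E)) (Function('j')(h, E) = Add(Mul(397, E), -796) = Add(-796, Mul(397, E)))
Add(Function('X')(-1667), Add(Add(558277, Function('j')(902, 942)), -282903)) = Add(Pow(-1667, 2), Add(Add(558277, Add(-796, Mul(397, 942))), -282903)) = Add(2778889, Add(Add(558277, Add(-796, 373974)), -282903)) = Add(2778889, Add(Add(558277, 373178), -282903)) = Add(2778889, Add(931455, -282903)) = Add(2778889, 648552) = 3427441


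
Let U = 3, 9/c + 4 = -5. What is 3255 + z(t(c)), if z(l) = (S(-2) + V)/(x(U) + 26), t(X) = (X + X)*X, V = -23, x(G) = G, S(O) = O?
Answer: 94370/29 ≈ 3254.1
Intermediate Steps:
c = -1 (c = 9/(-4 - 5) = 9/(-9) = 9*(-⅑) = -1)
t(X) = 2*X² (t(X) = (2*X)*X = 2*X²)
z(l) = -25/29 (z(l) = (-2 - 23)/(3 + 26) = -25/29)
3255 + z(t(c)) = 3255 - 25/29 = 94370/29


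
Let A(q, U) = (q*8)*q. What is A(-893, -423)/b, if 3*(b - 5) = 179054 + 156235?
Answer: 797449/13971 ≈ 57.079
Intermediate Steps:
b = 111768 (b = 5 + (179054 + 156235)/3 = 5 + (⅓)*335289 = 5 + 111763 = 111768)
A(q, U) = 8*q² (A(q, U) = (8*q)*q = 8*q²)
A(-893, -423)/b = (8*(-893)²)/111768 = (8*797449)*(1/111768) = 6379592*(1/111768) = 797449/13971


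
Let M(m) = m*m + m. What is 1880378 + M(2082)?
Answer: 6217184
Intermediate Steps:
M(m) = m + m² (M(m) = m² + m = m + m²)
1880378 + M(2082) = 1880378 + 2082*(1 + 2082) = 1880378 + 2082*2083 = 1880378 + 4336806 = 6217184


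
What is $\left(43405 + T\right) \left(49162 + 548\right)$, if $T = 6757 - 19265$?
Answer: $1535889870$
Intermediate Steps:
$T = -12508$ ($T = 6757 - 19265 = -12508$)
$\left(43405 + T\right) \left(49162 + 548\right) = \left(43405 - 12508\right) \left(49162 + 548\right) = 30897 \cdot 49710 = 1535889870$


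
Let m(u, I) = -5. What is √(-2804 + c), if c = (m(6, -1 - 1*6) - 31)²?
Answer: 2*I*√377 ≈ 38.833*I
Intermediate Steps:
c = 1296 (c = (-5 - 31)² = (-36)² = 1296)
√(-2804 + c) = √(-2804 + 1296) = √(-1508) = 2*I*√377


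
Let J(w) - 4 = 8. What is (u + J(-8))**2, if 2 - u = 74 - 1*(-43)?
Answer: 10609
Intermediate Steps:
J(w) = 12 (J(w) = 4 + 8 = 12)
u = -115 (u = 2 - (74 - 1*(-43)) = 2 - (74 + 43) = 2 - 1*117 = 2 - 117 = -115)
(u + J(-8))**2 = (-115 + 12)**2 = (-103)**2 = 10609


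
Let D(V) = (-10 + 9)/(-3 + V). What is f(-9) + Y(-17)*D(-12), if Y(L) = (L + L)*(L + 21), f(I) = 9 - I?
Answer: 134/15 ≈ 8.9333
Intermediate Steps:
Y(L) = 2*L*(21 + L) (Y(L) = (2*L)*(21 + L) = 2*L*(21 + L))
D(V) = -1/(-3 + V)
f(-9) + Y(-17)*D(-12) = (9 - 1*(-9)) + (2*(-17)*(21 - 17))*(-1/(-3 - 12)) = (9 + 9) + (2*(-17)*4)*(-1/(-15)) = 18 - (-136)*(-1)/15 = 18 - 136*1/15 = 18 - 136/15 = 134/15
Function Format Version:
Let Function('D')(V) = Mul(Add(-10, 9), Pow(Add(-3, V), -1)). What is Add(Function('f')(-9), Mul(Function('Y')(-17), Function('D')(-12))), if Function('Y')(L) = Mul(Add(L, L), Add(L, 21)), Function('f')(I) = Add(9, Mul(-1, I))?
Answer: Rational(134, 15) ≈ 8.9333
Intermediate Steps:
Function('Y')(L) = Mul(2, L, Add(21, L)) (Function('Y')(L) = Mul(Mul(2, L), Add(21, L)) = Mul(2, L, Add(21, L)))
Function('D')(V) = Mul(-1, Pow(Add(-3, V), -1))
Add(Function('f')(-9), Mul(Function('Y')(-17), Function('D')(-12))) = Add(Add(9, Mul(-1, -9)), Mul(Mul(2, -17, Add(21, -17)), Mul(-1, Pow(Add(-3, -12), -1)))) = Add(Add(9, 9), Mul(Mul(2, -17, 4), Mul(-1, Pow(-15, -1)))) = Add(18, Mul(-136, Mul(-1, Rational(-1, 15)))) = Add(18, Mul(-136, Rational(1, 15))) = Add(18, Rational(-136, 15)) = Rational(134, 15)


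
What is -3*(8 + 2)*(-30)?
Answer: 900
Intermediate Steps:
-3*(8 + 2)*(-30) = -3*10*(-30) = -30*(-30) = 900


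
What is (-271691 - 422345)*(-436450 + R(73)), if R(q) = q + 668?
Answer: 302397731524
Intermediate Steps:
R(q) = 668 + q
(-271691 - 422345)*(-436450 + R(73)) = (-271691 - 422345)*(-436450 + (668 + 73)) = -694036*(-436450 + 741) = -694036*(-435709) = 302397731524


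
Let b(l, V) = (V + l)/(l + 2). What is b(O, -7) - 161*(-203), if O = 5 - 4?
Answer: 32681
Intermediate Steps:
O = 1
b(l, V) = (V + l)/(2 + l)
b(O, -7) - 161*(-203) = (-7 + 1)/(2 + 1) - 161*(-203) = -6/3 + 32683 = (⅓)*(-6) + 32683 = -2 + 32683 = 32681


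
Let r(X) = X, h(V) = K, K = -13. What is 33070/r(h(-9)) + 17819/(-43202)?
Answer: -1428921787/561626 ≈ -2544.3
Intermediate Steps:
h(V) = -13
33070/r(h(-9)) + 17819/(-43202) = 33070/(-13) + 17819/(-43202) = 33070*(-1/13) + 17819*(-1/43202) = -33070/13 - 17819/43202 = -1428921787/561626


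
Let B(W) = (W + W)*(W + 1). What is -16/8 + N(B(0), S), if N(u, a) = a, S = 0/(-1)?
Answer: -2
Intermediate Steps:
B(W) = 2*W*(1 + W) (B(W) = (2*W)*(1 + W) = 2*W*(1 + W))
S = 0 (S = 0*(-1) = 0)
-16/8 + N(B(0), S) = -16/8 + 0 = (⅛)*(-16) + 0 = -2 + 0 = -2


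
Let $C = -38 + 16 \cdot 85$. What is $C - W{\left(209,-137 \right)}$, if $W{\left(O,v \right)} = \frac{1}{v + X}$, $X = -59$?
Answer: $\frac{259113}{196} \approx 1322.0$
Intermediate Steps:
$W{\left(O,v \right)} = \frac{1}{-59 + v}$ ($W{\left(O,v \right)} = \frac{1}{v - 59} = \frac{1}{-59 + v}$)
$C = 1322$ ($C = -38 + 1360 = 1322$)
$C - W{\left(209,-137 \right)} = 1322 - \frac{1}{-59 - 137} = 1322 - \frac{1}{-196} = 1322 - - \frac{1}{196} = 1322 + \frac{1}{196} = \frac{259113}{196}$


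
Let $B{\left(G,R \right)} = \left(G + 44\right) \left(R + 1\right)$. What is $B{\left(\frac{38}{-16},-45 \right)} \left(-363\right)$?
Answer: $\frac{1329669}{2} \approx 6.6483 \cdot 10^{5}$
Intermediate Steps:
$B{\left(G,R \right)} = \left(1 + R\right) \left(44 + G\right)$ ($B{\left(G,R \right)} = \left(44 + G\right) \left(1 + R\right) = \left(1 + R\right) \left(44 + G\right)$)
$B{\left(\frac{38}{-16},-45 \right)} \left(-363\right) = \left(44 + \frac{38}{-16} + 44 \left(-45\right) + \frac{38}{-16} \left(-45\right)\right) \left(-363\right) = \left(44 + 38 \left(- \frac{1}{16}\right) - 1980 + 38 \left(- \frac{1}{16}\right) \left(-45\right)\right) \left(-363\right) = \left(44 - \frac{19}{8} - 1980 - - \frac{855}{8}\right) \left(-363\right) = \left(44 - \frac{19}{8} - 1980 + \frac{855}{8}\right) \left(-363\right) = \left(- \frac{3663}{2}\right) \left(-363\right) = \frac{1329669}{2}$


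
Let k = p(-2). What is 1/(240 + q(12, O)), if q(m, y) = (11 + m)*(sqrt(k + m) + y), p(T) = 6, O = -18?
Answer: -29/3459 - 23*sqrt(2)/6918 ≈ -0.013086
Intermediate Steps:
k = 6
q(m, y) = (11 + m)*(y + sqrt(6 + m)) (q(m, y) = (11 + m)*(sqrt(6 + m) + y) = (11 + m)*(y + sqrt(6 + m)))
1/(240 + q(12, O)) = 1/(240 + (11*(-18) + 11*sqrt(6 + 12) + 12*(-18) + 12*sqrt(6 + 12))) = 1/(240 + (-198 + 11*sqrt(18) - 216 + 12*sqrt(18))) = 1/(240 + (-198 + 11*(3*sqrt(2)) - 216 + 12*(3*sqrt(2)))) = 1/(240 + (-198 + 33*sqrt(2) - 216 + 36*sqrt(2))) = 1/(240 + (-414 + 69*sqrt(2))) = 1/(-174 + 69*sqrt(2))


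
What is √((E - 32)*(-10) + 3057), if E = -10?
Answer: √3477 ≈ 58.966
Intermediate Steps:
√((E - 32)*(-10) + 3057) = √((-10 - 32)*(-10) + 3057) = √(-42*(-10) + 3057) = √(420 + 3057) = √3477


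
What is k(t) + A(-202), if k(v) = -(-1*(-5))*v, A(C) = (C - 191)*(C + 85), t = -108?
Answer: 46521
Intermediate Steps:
A(C) = (-191 + C)*(85 + C)
k(v) = -5*v
k(t) + A(-202) = -5*(-108) + (-16235 + (-202)**2 - 106*(-202)) = 540 + (-16235 + 40804 + 21412) = 540 + 45981 = 46521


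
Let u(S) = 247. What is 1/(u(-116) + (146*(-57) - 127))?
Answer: -1/8202 ≈ -0.00012192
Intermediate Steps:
1/(u(-116) + (146*(-57) - 127)) = 1/(247 + (146*(-57) - 127)) = 1/(247 + (-8322 - 127)) = 1/(247 - 8449) = 1/(-8202) = -1/8202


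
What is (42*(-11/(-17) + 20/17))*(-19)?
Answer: -24738/17 ≈ -1455.2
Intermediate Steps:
(42*(-11/(-17) + 20/17))*(-19) = (42*(-11*(-1/17) + 20*(1/17)))*(-19) = (42*(11/17 + 20/17))*(-19) = (42*(31/17))*(-19) = (1302/17)*(-19) = -24738/17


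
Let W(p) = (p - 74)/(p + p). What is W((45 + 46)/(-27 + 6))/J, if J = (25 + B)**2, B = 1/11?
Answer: 28435/1980576 ≈ 0.014357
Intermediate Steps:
W(p) = (-74 + p)/(2*p) (W(p) = (-74 + p)/((2*p)) = (-74 + p)*(1/(2*p)) = (-74 + p)/(2*p))
B = 1/11 ≈ 0.090909
J = 76176/121 (J = (25 + 1/11)**2 = (276/11)**2 = 76176/121 ≈ 629.55)
W((45 + 46)/(-27 + 6))/J = ((-74 + (45 + 46)/(-27 + 6))/(2*(((45 + 46)/(-27 + 6)))))/(76176/121) = ((-74 + 91/(-21))/(2*((91/(-21)))))*(121/76176) = ((-74 + 91*(-1/21))/(2*((91*(-1/21)))))*(121/76176) = ((-74 - 13/3)/(2*(-13/3)))*(121/76176) = ((1/2)*(-3/13)*(-235/3))*(121/76176) = (235/26)*(121/76176) = 28435/1980576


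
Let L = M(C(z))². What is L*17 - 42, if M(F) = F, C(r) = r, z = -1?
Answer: -25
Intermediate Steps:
L = 1 (L = (-1)² = 1)
L*17 - 42 = 1*17 - 42 = 17 - 42 = -25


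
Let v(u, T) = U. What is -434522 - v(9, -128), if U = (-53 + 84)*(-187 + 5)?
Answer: -428880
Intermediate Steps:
U = -5642 (U = 31*(-182) = -5642)
v(u, T) = -5642
-434522 - v(9, -128) = -434522 - 1*(-5642) = -434522 + 5642 = -428880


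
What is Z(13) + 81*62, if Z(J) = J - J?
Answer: 5022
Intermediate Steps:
Z(J) = 0
Z(13) + 81*62 = 0 + 81*62 = 0 + 5022 = 5022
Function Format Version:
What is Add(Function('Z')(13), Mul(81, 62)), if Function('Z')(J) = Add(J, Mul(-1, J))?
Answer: 5022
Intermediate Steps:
Function('Z')(J) = 0
Add(Function('Z')(13), Mul(81, 62)) = Add(0, Mul(81, 62)) = Add(0, 5022) = 5022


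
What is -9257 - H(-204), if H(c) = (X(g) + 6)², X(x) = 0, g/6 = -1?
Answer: -9293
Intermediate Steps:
g = -6 (g = 6*(-1) = -6)
H(c) = 36 (H(c) = (0 + 6)² = 6² = 36)
-9257 - H(-204) = -9257 - 1*36 = -9257 - 36 = -9293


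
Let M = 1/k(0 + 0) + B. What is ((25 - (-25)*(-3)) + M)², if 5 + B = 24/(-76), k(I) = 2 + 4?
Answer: 39526369/12996 ≈ 3041.4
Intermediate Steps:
k(I) = 6
B = -101/19 (B = -5 + 24/(-76) = -5 + 24*(-1/76) = -5 - 6/19 = -101/19 ≈ -5.3158)
M = -587/114 (M = 1/6 - 101/19 = ⅙ - 101/19 = -587/114 ≈ -5.1491)
((25 - (-25)*(-3)) + M)² = ((25 - (-25)*(-3)) - 587/114)² = ((25 - 1*75) - 587/114)² = ((25 - 75) - 587/114)² = (-50 - 587/114)² = (-6287/114)² = 39526369/12996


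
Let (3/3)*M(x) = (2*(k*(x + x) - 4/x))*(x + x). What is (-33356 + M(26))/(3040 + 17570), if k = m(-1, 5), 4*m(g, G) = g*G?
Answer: -20066/10305 ≈ -1.9472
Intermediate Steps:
m(g, G) = G*g/4 (m(g, G) = (g*G)/4 = (G*g)/4 = G*g/4)
k = -5/4 (k = (¼)*5*(-1) = -5/4 ≈ -1.2500)
M(x) = 2*x*(-8/x - 5*x) (M(x) = (2*(-5*(x + x)/4 - 4/x))*(x + x) = (2*(-5*x/2 - 4/x))*(2*x) = (2*(-4/x - 5*x/2))*(2*x) = (-8/x - 5*x)*(2*x) = 2*x*(-8/x - 5*x))
(-33356 + M(26))/(3040 + 17570) = (-33356 + (-16 - 10*26²))/(3040 + 17570) = (-33356 + (-16 - 10*676))/20610 = (-33356 + (-16 - 6760))*(1/20610) = (-33356 - 6776)*(1/20610) = -40132*1/20610 = -20066/10305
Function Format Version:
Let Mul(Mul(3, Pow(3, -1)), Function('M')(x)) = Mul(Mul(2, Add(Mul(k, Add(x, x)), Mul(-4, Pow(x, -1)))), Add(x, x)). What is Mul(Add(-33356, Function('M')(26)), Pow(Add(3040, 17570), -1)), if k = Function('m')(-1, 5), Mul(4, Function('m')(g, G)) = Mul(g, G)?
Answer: Rational(-20066, 10305) ≈ -1.9472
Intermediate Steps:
Function('m')(g, G) = Mul(Rational(1, 4), G, g) (Function('m')(g, G) = Mul(Rational(1, 4), Mul(g, G)) = Mul(Rational(1, 4), Mul(G, g)) = Mul(Rational(1, 4), G, g))
k = Rational(-5, 4) (k = Mul(Rational(1, 4), 5, -1) = Rational(-5, 4) ≈ -1.2500)
Function('M')(x) = Mul(2, x, Add(Mul(-8, Pow(x, -1)), Mul(-5, x))) (Function('M')(x) = Mul(Mul(2, Add(Mul(Rational(-5, 4), Add(x, x)), Mul(-4, Pow(x, -1)))), Add(x, x)) = Mul(Mul(2, Add(Mul(Rational(-5, 4), Mul(2, x)), Mul(-4, Pow(x, -1)))), Mul(2, x)) = Mul(Mul(2, Add(Mul(Rational(-5, 2), x), Mul(-4, Pow(x, -1)))), Mul(2, x)) = Mul(Mul(2, Add(Mul(-4, Pow(x, -1)), Mul(Rational(-5, 2), x))), Mul(2, x)) = Mul(Add(Mul(-8, Pow(x, -1)), Mul(-5, x)), Mul(2, x)) = Mul(2, x, Add(Mul(-8, Pow(x, -1)), Mul(-5, x))))
Mul(Add(-33356, Function('M')(26)), Pow(Add(3040, 17570), -1)) = Mul(Add(-33356, Add(-16, Mul(-10, Pow(26, 2)))), Pow(Add(3040, 17570), -1)) = Mul(Add(-33356, Add(-16, Mul(-10, 676))), Pow(20610, -1)) = Mul(Add(-33356, Add(-16, -6760)), Rational(1, 20610)) = Mul(Add(-33356, -6776), Rational(1, 20610)) = Mul(-40132, Rational(1, 20610)) = Rational(-20066, 10305)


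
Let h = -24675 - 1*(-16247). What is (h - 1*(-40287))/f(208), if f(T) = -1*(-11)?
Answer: 31859/11 ≈ 2896.3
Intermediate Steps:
h = -8428 (h = -24675 + 16247 = -8428)
f(T) = 11
(h - 1*(-40287))/f(208) = (-8428 - 1*(-40287))/11 = (-8428 + 40287)*(1/11) = 31859*(1/11) = 31859/11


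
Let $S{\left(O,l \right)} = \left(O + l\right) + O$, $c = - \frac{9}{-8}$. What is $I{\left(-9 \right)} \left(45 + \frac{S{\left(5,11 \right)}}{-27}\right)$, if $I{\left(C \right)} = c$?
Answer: $\frac{199}{4} \approx 49.75$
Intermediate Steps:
$c = \frac{9}{8}$ ($c = \left(-9\right) \left(- \frac{1}{8}\right) = \frac{9}{8} \approx 1.125$)
$I{\left(C \right)} = \frac{9}{8}$
$S{\left(O,l \right)} = l + 2 O$
$I{\left(-9 \right)} \left(45 + \frac{S{\left(5,11 \right)}}{-27}\right) = \frac{9 \left(45 + \frac{11 + 2 \cdot 5}{-27}\right)}{8} = \frac{9 \left(45 + \left(11 + 10\right) \left(- \frac{1}{27}\right)\right)}{8} = \frac{9 \left(45 + 21 \left(- \frac{1}{27}\right)\right)}{8} = \frac{9 \left(45 - \frac{7}{9}\right)}{8} = \frac{9}{8} \cdot \frac{398}{9} = \frac{199}{4}$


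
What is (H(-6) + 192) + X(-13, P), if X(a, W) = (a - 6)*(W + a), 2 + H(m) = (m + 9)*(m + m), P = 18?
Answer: 59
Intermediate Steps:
H(m) = -2 + 2*m*(9 + m) (H(m) = -2 + (m + 9)*(m + m) = -2 + (9 + m)*(2*m) = -2 + 2*m*(9 + m))
X(a, W) = (-6 + a)*(W + a)
(H(-6) + 192) + X(-13, P) = ((-2 + 2*(-6)**2 + 18*(-6)) + 192) + ((-13)**2 - 6*18 - 6*(-13) + 18*(-13)) = ((-2 + 2*36 - 108) + 192) + (169 - 108 + 78 - 234) = ((-2 + 72 - 108) + 192) - 95 = (-38 + 192) - 95 = 154 - 95 = 59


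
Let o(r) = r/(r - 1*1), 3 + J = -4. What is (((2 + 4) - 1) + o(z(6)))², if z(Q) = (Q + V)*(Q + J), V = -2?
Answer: 841/25 ≈ 33.640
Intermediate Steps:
J = -7 (J = -3 - 4 = -7)
z(Q) = (-7 + Q)*(-2 + Q) (z(Q) = (Q - 2)*(Q - 7) = (-2 + Q)*(-7 + Q) = (-7 + Q)*(-2 + Q))
o(r) = r/(-1 + r) (o(r) = r/(r - 1) = r/(-1 + r))
(((2 + 4) - 1) + o(z(6)))² = (((2 + 4) - 1) + (14 + 6² - 9*6)/(-1 + (14 + 6² - 9*6)))² = ((6 - 1) + (14 + 36 - 54)/(-1 + (14 + 36 - 54)))² = (5 - 4/(-1 - 4))² = (5 - 4/(-5))² = (5 - 4*(-⅕))² = (5 + ⅘)² = (29/5)² = 841/25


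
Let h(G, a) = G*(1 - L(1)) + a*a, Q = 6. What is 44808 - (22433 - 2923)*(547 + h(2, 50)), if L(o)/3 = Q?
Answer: -58738822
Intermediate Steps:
L(o) = 18 (L(o) = 3*6 = 18)
h(G, a) = a² - 17*G (h(G, a) = G*(1 - 1*18) + a*a = G*(1 - 18) + a² = G*(-17) + a² = -17*G + a² = a² - 17*G)
44808 - (22433 - 2923)*(547 + h(2, 50)) = 44808 - (22433 - 2923)*(547 + (50² - 17*2)) = 44808 - 19510*(547 + (2500 - 34)) = 44808 - 19510*(547 + 2466) = 44808 - 19510*3013 = 44808 - 1*58783630 = 44808 - 58783630 = -58738822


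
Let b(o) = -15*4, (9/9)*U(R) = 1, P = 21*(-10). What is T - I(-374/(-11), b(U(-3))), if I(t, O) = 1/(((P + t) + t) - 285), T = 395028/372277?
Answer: 169049233/158962279 ≈ 1.0635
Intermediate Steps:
P = -210
U(R) = 1
T = 395028/372277 (T = 395028*(1/372277) = 395028/372277 ≈ 1.0611)
b(o) = -60
I(t, O) = 1/(-495 + 2*t) (I(t, O) = 1/(((-210 + t) + t) - 285) = 1/((-210 + 2*t) - 285) = 1/(-495 + 2*t))
T - I(-374/(-11), b(U(-3))) = 395028/372277 - 1/(-495 + 2*(-374/(-11))) = 395028/372277 - 1/(-495 + 2*(-374*(-1/11))) = 395028/372277 - 1/(-495 + 2*34) = 395028/372277 - 1/(-495 + 68) = 395028/372277 - 1/(-427) = 395028/372277 - 1*(-1/427) = 395028/372277 + 1/427 = 169049233/158962279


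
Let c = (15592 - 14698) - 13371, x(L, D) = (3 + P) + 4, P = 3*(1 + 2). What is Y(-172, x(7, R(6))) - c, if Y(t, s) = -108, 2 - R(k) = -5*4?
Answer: 12369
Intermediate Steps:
P = 9 (P = 3*3 = 9)
R(k) = 22 (R(k) = 2 - (-5)*4 = 2 - 1*(-20) = 2 + 20 = 22)
x(L, D) = 16 (x(L, D) = (3 + 9) + 4 = 12 + 4 = 16)
c = -12477 (c = 894 - 13371 = -12477)
Y(-172, x(7, R(6))) - c = -108 - 1*(-12477) = -108 + 12477 = 12369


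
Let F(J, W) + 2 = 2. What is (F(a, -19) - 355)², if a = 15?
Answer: 126025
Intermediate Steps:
F(J, W) = 0 (F(J, W) = -2 + 2 = 0)
(F(a, -19) - 355)² = (0 - 355)² = (-355)² = 126025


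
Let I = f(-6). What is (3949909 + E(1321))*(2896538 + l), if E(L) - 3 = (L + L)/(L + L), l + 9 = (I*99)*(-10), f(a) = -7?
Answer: 11468410449067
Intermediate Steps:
I = -7
l = 6921 (l = -9 - 7*99*(-10) = -9 - 693*(-10) = -9 + 6930 = 6921)
E(L) = 4 (E(L) = 3 + (L + L)/(L + L) = 3 + (2*L)/((2*L)) = 3 + (2*L)*(1/(2*L)) = 3 + 1 = 4)
(3949909 + E(1321))*(2896538 + l) = (3949909 + 4)*(2896538 + 6921) = 3949913*2903459 = 11468410449067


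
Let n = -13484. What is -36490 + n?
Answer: -49974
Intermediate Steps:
-36490 + n = -36490 - 13484 = -49974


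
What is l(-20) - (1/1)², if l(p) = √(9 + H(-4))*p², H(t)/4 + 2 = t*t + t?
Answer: 2799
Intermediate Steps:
H(t) = -8 + 4*t + 4*t² (H(t) = -8 + 4*(t*t + t) = -8 + 4*(t² + t) = -8 + 4*(t + t²) = -8 + (4*t + 4*t²) = -8 + 4*t + 4*t²)
l(p) = 7*p² (l(p) = √(9 + (-8 + 4*(-4) + 4*(-4)²))*p² = √(9 + (-8 - 16 + 4*16))*p² = √(9 + (-8 - 16 + 64))*p² = √(9 + 40)*p² = √49*p² = 7*p²)
l(-20) - (1/1)² = 7*(-20)² - (1/1)² = 7*400 - 1*1² = 2800 - 1*1 = 2800 - 1 = 2799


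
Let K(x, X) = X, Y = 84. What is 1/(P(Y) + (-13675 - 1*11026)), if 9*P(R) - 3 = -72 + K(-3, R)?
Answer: -3/74098 ≈ -4.0487e-5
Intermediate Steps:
P(R) = -23/3 + R/9 (P(R) = ⅓ + (-72 + R)/9 = ⅓ + (-8 + R/9) = -23/3 + R/9)
1/(P(Y) + (-13675 - 1*11026)) = 1/((-23/3 + (⅑)*84) + (-13675 - 1*11026)) = 1/((-23/3 + 28/3) + (-13675 - 11026)) = 1/(5/3 - 24701) = 1/(-74098/3) = -3/74098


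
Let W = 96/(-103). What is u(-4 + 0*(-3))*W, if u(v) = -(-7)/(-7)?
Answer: 96/103 ≈ 0.93204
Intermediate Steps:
u(v) = -1 (u(v) = -(-7)*(-1)/7 = -1*1 = -1)
W = -96/103 (W = 96*(-1/103) = -96/103 ≈ -0.93204)
u(-4 + 0*(-3))*W = -1*(-96/103) = 96/103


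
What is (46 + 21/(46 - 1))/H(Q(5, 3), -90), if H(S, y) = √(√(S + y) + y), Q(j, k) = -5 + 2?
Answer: 697/(15*√(-90 + I*√93)) ≈ 0.26055 - 4.8771*I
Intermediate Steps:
Q(j, k) = -3
H(S, y) = √(y + √(S + y))
(46 + 21/(46 - 1))/H(Q(5, 3), -90) = (46 + 21/(46 - 1))/(√(-90 + √(-3 - 90))) = (46 + 21/45)/(√(-90 + √(-93))) = (46 + (1/45)*21)/(√(-90 + I*√93)) = (46 + 7/15)/√(-90 + I*√93) = 697/(15*√(-90 + I*√93))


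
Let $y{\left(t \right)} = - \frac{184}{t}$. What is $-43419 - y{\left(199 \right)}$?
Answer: $- \frac{8640197}{199} \approx -43418.0$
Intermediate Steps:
$-43419 - y{\left(199 \right)} = -43419 - - \frac{184}{199} = -43419 + \frac{184}{199} = - \frac{8640197}{199}$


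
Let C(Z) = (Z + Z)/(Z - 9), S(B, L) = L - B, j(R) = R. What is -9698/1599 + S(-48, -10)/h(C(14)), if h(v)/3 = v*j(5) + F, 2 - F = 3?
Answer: -18584/3321 ≈ -5.5959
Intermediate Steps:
F = -1 (F = 2 - 1*3 = 2 - 3 = -1)
C(Z) = 2*Z/(-9 + Z) (C(Z) = (2*Z)/(-9 + Z) = 2*Z/(-9 + Z))
h(v) = -3 + 15*v (h(v) = 3*(v*5 - 1) = 3*(5*v - 1) = 3*(-1 + 5*v) = -3 + 15*v)
-9698/1599 + S(-48, -10)/h(C(14)) = -9698/1599 + (-10 - 1*(-48))/(-3 + 15*(2*14/(-9 + 14))) = -9698*1/1599 + (-10 + 48)/(-3 + 15*(2*14/5)) = -746/123 + 38/(-3 + 15*(2*14*(⅕))) = -746/123 + 38/(-3 + 15*(28/5)) = -746/123 + 38/(-3 + 84) = -746/123 + 38/81 = -18584/3321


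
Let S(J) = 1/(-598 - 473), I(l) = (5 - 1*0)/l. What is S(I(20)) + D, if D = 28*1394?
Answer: 41803271/1071 ≈ 39032.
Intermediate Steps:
I(l) = 5/l (I(l) = (5 + 0)/l = 5/l)
D = 39032
S(J) = -1/1071 (S(J) = 1/(-1071) = -1/1071)
S(I(20)) + D = -1/1071 + 39032 = 41803271/1071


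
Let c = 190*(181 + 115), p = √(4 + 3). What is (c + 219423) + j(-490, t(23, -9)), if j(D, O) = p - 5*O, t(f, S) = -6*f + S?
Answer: 276398 + √7 ≈ 2.7640e+5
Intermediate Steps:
p = √7 ≈ 2.6458
t(f, S) = S - 6*f
c = 56240 (c = 190*296 = 56240)
j(D, O) = √7 - 5*O
(c + 219423) + j(-490, t(23, -9)) = (56240 + 219423) + (√7 - 5*(-9 - 6*23)) = 275663 + (√7 - 5*(-9 - 138)) = 275663 + (√7 - 5*(-147)) = 275663 + (√7 + 735) = 275663 + (735 + √7) = 276398 + √7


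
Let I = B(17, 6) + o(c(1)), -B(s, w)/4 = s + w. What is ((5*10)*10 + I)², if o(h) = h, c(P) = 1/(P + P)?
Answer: 667489/4 ≈ 1.6687e+5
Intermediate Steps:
B(s, w) = -4*s - 4*w (B(s, w) = -4*(s + w) = -4*s - 4*w)
c(P) = 1/(2*P)
I = -183/2 (I = (-4*17 - 4*6) + (½)/1 = (-68 - 24) + (½)*1 = -92 + ½ = -183/2 ≈ -91.500)
((5*10)*10 + I)² = ((5*10)*10 - 183/2)² = (50*10 - 183/2)² = (500 - 183/2)² = (817/2)² = 667489/4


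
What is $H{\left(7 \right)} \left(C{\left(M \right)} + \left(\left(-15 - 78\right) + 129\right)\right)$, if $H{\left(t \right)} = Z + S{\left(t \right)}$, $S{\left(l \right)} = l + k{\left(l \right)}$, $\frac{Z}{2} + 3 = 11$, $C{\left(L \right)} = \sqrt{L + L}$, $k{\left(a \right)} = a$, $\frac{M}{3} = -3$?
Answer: $1080 + 90 i \sqrt{2} \approx 1080.0 + 127.28 i$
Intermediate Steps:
$M = -9$ ($M = 3 \left(-3\right) = -9$)
$C{\left(L \right)} = \sqrt{2} \sqrt{L}$ ($C{\left(L \right)} = \sqrt{2 L} = \sqrt{2} \sqrt{L}$)
$Z = 16$ ($Z = -6 + 2 \cdot 11 = -6 + 22 = 16$)
$S{\left(l \right)} = 2 l$ ($S{\left(l \right)} = l + l = 2 l$)
$H{\left(t \right)} = 16 + 2 t$
$H{\left(7 \right)} \left(C{\left(M \right)} + \left(\left(-15 - 78\right) + 129\right)\right) = \left(16 + 2 \cdot 7\right) \left(\sqrt{2} \sqrt{-9} + \left(\left(-15 - 78\right) + 129\right)\right) = \left(16 + 14\right) \left(\sqrt{2} \cdot 3 i + \left(-93 + 129\right)\right) = 30 \left(3 i \sqrt{2} + 36\right) = 30 \left(36 + 3 i \sqrt{2}\right) = 1080 + 90 i \sqrt{2}$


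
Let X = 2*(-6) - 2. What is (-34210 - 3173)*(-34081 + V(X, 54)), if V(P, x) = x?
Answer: 1272031341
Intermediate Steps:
X = -14 (X = -12 - 2 = -14)
(-34210 - 3173)*(-34081 + V(X, 54)) = (-34210 - 3173)*(-34081 + 54) = -37383*(-34027) = 1272031341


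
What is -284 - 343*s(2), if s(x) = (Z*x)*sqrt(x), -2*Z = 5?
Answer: -284 + 1715*sqrt(2) ≈ 2141.4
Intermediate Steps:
Z = -5/2 (Z = -1/2*5 = -5/2 ≈ -2.5000)
s(x) = -5*x**(3/2)/2 (s(x) = (-5*x/2)*sqrt(x) = -5*x**(3/2)/2)
-284 - 343*s(2) = -284 - (-1715)*2**(3/2)/2 = -284 - (-1715)*2*sqrt(2)/2 = -284 - (-1715)*sqrt(2) = -284 + 1715*sqrt(2)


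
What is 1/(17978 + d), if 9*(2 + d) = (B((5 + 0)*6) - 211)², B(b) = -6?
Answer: 9/208873 ≈ 4.3088e-5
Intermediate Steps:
d = 47071/9 (d = -2 + (-6 - 211)²/9 = -2 + (⅑)*(-217)² = -2 + (⅑)*47089 = -2 + 47089/9 = 47071/9 ≈ 5230.1)
1/(17978 + d) = 1/(17978 + 47071/9) = 1/(208873/9) = 9/208873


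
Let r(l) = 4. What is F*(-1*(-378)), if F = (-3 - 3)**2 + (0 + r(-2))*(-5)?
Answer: 6048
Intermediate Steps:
F = 16 (F = (-3 - 3)**2 + (0 + 4)*(-5) = (-6)**2 + 4*(-5) = 36 - 20 = 16)
F*(-1*(-378)) = 16*(-1*(-378)) = 16*378 = 6048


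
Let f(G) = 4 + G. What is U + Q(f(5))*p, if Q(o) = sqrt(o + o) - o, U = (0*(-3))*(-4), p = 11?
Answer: -99 + 33*sqrt(2) ≈ -52.331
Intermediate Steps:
U = 0 (U = 0*(-4) = 0)
Q(o) = -o + sqrt(2)*sqrt(o) (Q(o) = sqrt(2*o) - o = sqrt(2)*sqrt(o) - o = -o + sqrt(2)*sqrt(o))
U + Q(f(5))*p = 0 + (-(4 + 5) + sqrt(2)*sqrt(4 + 5))*11 = 0 + (-1*9 + sqrt(2)*sqrt(9))*11 = 0 + (-9 + sqrt(2)*3)*11 = 0 + (-9 + 3*sqrt(2))*11 = 0 + (-99 + 33*sqrt(2)) = -99 + 33*sqrt(2)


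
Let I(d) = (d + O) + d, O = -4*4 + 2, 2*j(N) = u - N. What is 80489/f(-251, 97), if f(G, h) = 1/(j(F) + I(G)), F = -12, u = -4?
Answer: -41210368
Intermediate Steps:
j(N) = -2 - N/2 (j(N) = (-4 - N)/2 = -2 - N/2)
O = -14 (O = -16 + 2 = -14)
I(d) = -14 + 2*d (I(d) = (d - 14) + d = (-14 + d) + d = -14 + 2*d)
f(G, h) = 1/(-10 + 2*G) (f(G, h) = 1/((-2 - 1/2*(-12)) + (-14 + 2*G)) = 1/((-2 + 6) + (-14 + 2*G)) = 1/(4 + (-14 + 2*G)) = 1/(-10 + 2*G))
80489/f(-251, 97) = 80489/((1/(2*(-5 - 251)))) = 80489/(((1/2)/(-256))) = 80489/(((1/2)*(-1/256))) = 80489/(-1/512) = 80489*(-512) = -41210368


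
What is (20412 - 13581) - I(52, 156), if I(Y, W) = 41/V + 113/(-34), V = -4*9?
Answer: 4183303/612 ≈ 6835.5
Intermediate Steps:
V = -36
I(Y, W) = -2731/612 (I(Y, W) = 41/(-36) + 113/(-34) = 41*(-1/36) + 113*(-1/34) = -41/36 - 113/34 = -2731/612)
(20412 - 13581) - I(52, 156) = (20412 - 13581) - 1*(-2731/612) = 6831 + 2731/612 = 4183303/612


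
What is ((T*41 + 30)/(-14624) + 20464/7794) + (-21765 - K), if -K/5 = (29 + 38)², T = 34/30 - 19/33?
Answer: 1069817149781/1567217520 ≈ 682.62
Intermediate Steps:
T = 92/165 (T = 34*(1/30) - 19*1/33 = 17/15 - 19/33 = 92/165 ≈ 0.55758)
K = -22445 (K = -5*(29 + 38)² = -5*67² = -5*4489 = -22445)
((T*41 + 30)/(-14624) + 20464/7794) + (-21765 - K) = (((92/165)*41 + 30)/(-14624) + 20464/7794) + (-21765 - 1*(-22445)) = ((3772/165 + 30)*(-1/14624) + 20464*(1/7794)) + (-21765 + 22445) = ((8722/165)*(-1/14624) + 10232/3897) + 680 = (-4361/1206480 + 10232/3897) + 680 = 4109236181/1567217520 + 680 = 1069817149781/1567217520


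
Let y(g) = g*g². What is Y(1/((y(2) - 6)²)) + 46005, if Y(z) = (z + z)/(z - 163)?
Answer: 29949253/651 ≈ 46005.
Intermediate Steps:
y(g) = g³
Y(z) = 2*z/(-163 + z) (Y(z) = (2*z)/(-163 + z) = 2*z/(-163 + z))
Y(1/((y(2) - 6)²)) + 46005 = 2/(((2³ - 6)²)*(-163 + 1/((2³ - 6)²))) + 46005 = 2/(((8 - 6)²)*(-163 + 1/((8 - 6)²))) + 46005 = 2/((2²)*(-163 + 1/(2²))) + 46005 = 2/(4*(-163 + 1/4)) + 46005 = 2*(¼)/(-163 + ¼) + 46005 = 2*(¼)/(-651/4) + 46005 = 2*(¼)*(-4/651) + 46005 = -2/651 + 46005 = 29949253/651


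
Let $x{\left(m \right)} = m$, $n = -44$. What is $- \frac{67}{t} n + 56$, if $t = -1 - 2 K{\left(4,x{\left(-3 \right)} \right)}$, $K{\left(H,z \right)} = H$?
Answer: $- \frac{2444}{9} \approx -271.56$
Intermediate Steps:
$t = -9$ ($t = -1 - 8 = -9$)
$- \frac{67}{t} n + 56 = - \frac{67}{-9} \left(-44\right) + 56 = \left(-67\right) \left(- \frac{1}{9}\right) \left(-44\right) + 56 = \frac{67}{9} \left(-44\right) + 56 = - \frac{2948}{9} + 56 = - \frac{2444}{9}$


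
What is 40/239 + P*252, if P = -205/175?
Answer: -352564/1195 ≈ -295.03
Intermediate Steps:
P = -41/35 (P = -205*1/175 = -41/35 ≈ -1.1714)
40/239 + P*252 = 40/239 - 41/35*252 = 40*(1/239) - 1476/5 = 40/239 - 1476/5 = -352564/1195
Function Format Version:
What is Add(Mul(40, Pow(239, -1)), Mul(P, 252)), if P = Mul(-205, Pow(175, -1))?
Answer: Rational(-352564, 1195) ≈ -295.03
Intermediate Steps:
P = Rational(-41, 35) (P = Mul(-205, Rational(1, 175)) = Rational(-41, 35) ≈ -1.1714)
Add(Mul(40, Pow(239, -1)), Mul(P, 252)) = Add(Mul(40, Pow(239, -1)), Mul(Rational(-41, 35), 252)) = Add(Mul(40, Rational(1, 239)), Rational(-1476, 5)) = Add(Rational(40, 239), Rational(-1476, 5)) = Rational(-352564, 1195)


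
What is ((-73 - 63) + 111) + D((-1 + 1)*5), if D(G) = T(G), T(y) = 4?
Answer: -21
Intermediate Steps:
D(G) = 4
((-73 - 63) + 111) + D((-1 + 1)*5) = ((-73 - 63) + 111) + 4 = (-136 + 111) + 4 = -25 + 4 = -21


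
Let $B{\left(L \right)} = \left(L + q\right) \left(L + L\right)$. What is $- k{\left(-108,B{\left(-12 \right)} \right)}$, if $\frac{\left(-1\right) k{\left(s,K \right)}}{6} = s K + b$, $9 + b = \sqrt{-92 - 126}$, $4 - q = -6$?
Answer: $-31158 + 6 i \sqrt{218} \approx -31158.0 + 88.589 i$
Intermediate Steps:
$q = 10$ ($q = 4 - -6 = 4 + 6 = 10$)
$B{\left(L \right)} = 2 L \left(10 + L\right)$ ($B{\left(L \right)} = \left(L + 10\right) \left(L + L\right) = \left(10 + L\right) 2 L = 2 L \left(10 + L\right)$)
$b = -9 + i \sqrt{218}$ ($b = -9 + \sqrt{-92 - 126} = -9 + \sqrt{-218} = -9 + i \sqrt{218} \approx -9.0 + 14.765 i$)
$k{\left(s,K \right)} = 54 - 6 i \sqrt{218} - 6 K s$ ($k{\left(s,K \right)} = - 6 \left(s K - \left(9 - i \sqrt{218}\right)\right) = - 6 \left(K s - \left(9 - i \sqrt{218}\right)\right) = - 6 \left(-9 + i \sqrt{218} + K s\right) = 54 - 6 i \sqrt{218} - 6 K s$)
$- k{\left(-108,B{\left(-12 \right)} \right)} = - (54 - 6 i \sqrt{218} - 6 \cdot 2 \left(-12\right) \left(10 - 12\right) \left(-108\right)) = - (54 - 6 i \sqrt{218} - 6 \cdot 2 \left(-12\right) \left(-2\right) \left(-108\right)) = - (54 - 6 i \sqrt{218} - 288 \left(-108\right)) = - (54 - 6 i \sqrt{218} + 31104) = - (31158 - 6 i \sqrt{218}) = -31158 + 6 i \sqrt{218}$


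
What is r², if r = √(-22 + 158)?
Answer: 136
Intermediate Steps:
r = 2*√34 (r = √136 = 2*√34 ≈ 11.662)
r² = (2*√34)² = 136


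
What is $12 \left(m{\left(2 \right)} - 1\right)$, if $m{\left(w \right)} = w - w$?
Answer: $-12$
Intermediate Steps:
$m{\left(w \right)} = 0$
$12 \left(m{\left(2 \right)} - 1\right) = 12 \left(0 - 1\right) = 12 \left(-1\right) = -12$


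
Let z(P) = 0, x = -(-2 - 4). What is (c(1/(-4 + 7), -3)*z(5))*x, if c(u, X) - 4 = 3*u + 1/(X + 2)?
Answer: 0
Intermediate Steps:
x = 6 (x = -1*(-6) = 6)
c(u, X) = 4 + 1/(2 + X) + 3*u (c(u, X) = 4 + (3*u + 1/(X + 2)) = 4 + (3*u + 1/(2 + X)) = 4 + (1/(2 + X) + 3*u) = 4 + 1/(2 + X) + 3*u)
(c(1/(-4 + 7), -3)*z(5))*x = (((9 + 4*(-3) + 6/(-4 + 7) + 3*(-3)/(-4 + 7))/(2 - 3))*0)*6 = (((9 - 12 + 6/3 + 3*(-3)/3)/(-1))*0)*6 = (-(9 - 12 + 6*(⅓) + 3*(-3)*(⅓))*0)*6 = (-(9 - 12 + 2 - 3)*0)*6 = (-1*(-4)*0)*6 = (4*0)*6 = 0*6 = 0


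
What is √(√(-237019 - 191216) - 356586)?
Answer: √(-356586 + I*√428235) ≈ 0.548 + 597.15*I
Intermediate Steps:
√(√(-237019 - 191216) - 356586) = √(√(-428235) - 356586) = √(I*√428235 - 356586) = √(-356586 + I*√428235)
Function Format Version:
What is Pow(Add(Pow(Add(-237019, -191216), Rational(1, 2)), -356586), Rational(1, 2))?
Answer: Pow(Add(-356586, Mul(I, Pow(428235, Rational(1, 2)))), Rational(1, 2)) ≈ Add(0.548, Mul(597.15, I))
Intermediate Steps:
Pow(Add(Pow(Add(-237019, -191216), Rational(1, 2)), -356586), Rational(1, 2)) = Pow(Add(Pow(-428235, Rational(1, 2)), -356586), Rational(1, 2)) = Pow(Add(Mul(I, Pow(428235, Rational(1, 2))), -356586), Rational(1, 2)) = Pow(Add(-356586, Mul(I, Pow(428235, Rational(1, 2)))), Rational(1, 2))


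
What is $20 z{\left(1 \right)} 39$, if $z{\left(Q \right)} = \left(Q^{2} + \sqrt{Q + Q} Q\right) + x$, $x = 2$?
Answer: $2340 + 780 \sqrt{2} \approx 3443.1$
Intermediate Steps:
$z{\left(Q \right)} = 2 + Q^{2} + \sqrt{2} Q^{\frac{3}{2}}$ ($z{\left(Q \right)} = \left(Q^{2} + \sqrt{Q + Q} Q\right) + 2 = \left(Q^{2} + \sqrt{2 Q} Q\right) + 2 = \left(Q^{2} + \sqrt{2} \sqrt{Q} Q\right) + 2 = \left(Q^{2} + \sqrt{2} Q^{\frac{3}{2}}\right) + 2 = 2 + Q^{2} + \sqrt{2} Q^{\frac{3}{2}}$)
$20 z{\left(1 \right)} 39 = 20 \left(2 + 1^{2} + \sqrt{2} \cdot 1^{\frac{3}{2}}\right) 39 = 20 \left(2 + 1 + \sqrt{2} \cdot 1\right) 39 = 20 \left(2 + 1 + \sqrt{2}\right) 39 = 20 \left(3 + \sqrt{2}\right) 39 = \left(60 + 20 \sqrt{2}\right) 39 = 2340 + 780 \sqrt{2}$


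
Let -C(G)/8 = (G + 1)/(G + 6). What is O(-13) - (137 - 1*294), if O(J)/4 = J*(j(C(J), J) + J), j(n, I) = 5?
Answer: 573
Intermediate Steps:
C(G) = -8*(1 + G)/(6 + G) (C(G) = -8*(G + 1)/(G + 6) = -8*(1 + G)/(6 + G))
O(J) = 4*J*(5 + J) (O(J) = 4*(J*(5 + J)) = 4*J*(5 + J))
O(-13) - (137 - 1*294) = 4*(-13)*(5 - 13) - (137 - 1*294) = 4*(-13)*(-8) - (137 - 294) = 416 - 1*(-157) = 416 + 157 = 573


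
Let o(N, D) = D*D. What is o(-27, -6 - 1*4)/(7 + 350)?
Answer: 100/357 ≈ 0.28011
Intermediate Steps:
o(N, D) = D²
o(-27, -6 - 1*4)/(7 + 350) = (-6 - 1*4)²/(7 + 350) = (-6 - 4)²/357 = (-10)²*(1/357) = 100*(1/357) = 100/357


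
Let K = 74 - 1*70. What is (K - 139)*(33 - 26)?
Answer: -945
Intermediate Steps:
K = 4 (K = 74 - 70 = 4)
(K - 139)*(33 - 26) = (4 - 139)*(33 - 26) = -135*7 = -945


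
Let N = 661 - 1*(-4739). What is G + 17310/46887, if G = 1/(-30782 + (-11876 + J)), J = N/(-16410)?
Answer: 134629242557/364688742674 ≈ 0.36916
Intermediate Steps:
N = 5400 (N = 661 + 4739 = 5400)
J = -180/547 (J = 5400/(-16410) = 5400*(-1/16410) = -180/547 ≈ -0.32907)
G = -547/23334106 (G = 1/(-30782 + (-11876 - 180/547)) = 1/(-30782 - 6496352/547) = 1/(-23334106/547) = -547/23334106 ≈ -2.3442e-5)
G + 17310/46887 = -547/23334106 + 17310/46887 = -547/23334106 + 17310*(1/46887) = -547/23334106 + 5770/15629 = 134629242557/364688742674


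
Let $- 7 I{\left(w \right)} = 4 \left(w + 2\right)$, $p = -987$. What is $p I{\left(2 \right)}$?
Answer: $2256$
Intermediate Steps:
$I{\left(w \right)} = - \frac{8}{7} - \frac{4 w}{7}$ ($I{\left(w \right)} = - \frac{4 \left(w + 2\right)}{7} = - \frac{4 \left(2 + w\right)}{7} = - \frac{8 + 4 w}{7} = - \frac{8}{7} - \frac{4 w}{7}$)
$p I{\left(2 \right)} = - 987 \left(- \frac{8}{7} - \frac{8}{7}\right) = \left(-987\right) \left(- \frac{16}{7}\right) = 2256$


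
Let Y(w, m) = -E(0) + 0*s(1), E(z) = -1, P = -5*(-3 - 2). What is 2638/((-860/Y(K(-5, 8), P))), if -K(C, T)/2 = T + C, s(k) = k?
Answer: -1319/430 ≈ -3.0674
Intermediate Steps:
P = 25 (P = -5*(-5) = 25)
K(C, T) = -2*C - 2*T (K(C, T) = -2*(T + C) = -2*(C + T) = -2*C - 2*T)
Y(w, m) = 1 (Y(w, m) = -1*(-1) + 0*1 = 1 + 0 = 1)
2638/((-860/Y(K(-5, 8), P))) = 2638/((-860/1)) = 2638/((-860*1)) = 2638/(-860) = 2638*(-1/860) = -1319/430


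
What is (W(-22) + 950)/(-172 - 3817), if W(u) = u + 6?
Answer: -934/3989 ≈ -0.23414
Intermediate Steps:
W(u) = 6 + u
(W(-22) + 950)/(-172 - 3817) = ((6 - 22) + 950)/(-172 - 3817) = (-16 + 950)/(-3989) = 934*(-1/3989) = -934/3989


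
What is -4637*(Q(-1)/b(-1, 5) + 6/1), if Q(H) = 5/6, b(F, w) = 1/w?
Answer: -282857/6 ≈ -47143.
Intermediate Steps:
Q(H) = ⅚ (Q(H) = 5*(⅙) = ⅚)
-4637*(Q(-1)/b(-1, 5) + 6/1) = -4637*(5/(6*(1/5)) + 6/1) = -4637*(5/(6*(⅕)) + 6*1) = -4637*((⅚)*5 + 6) = -4637*(25/6 + 6) = -4637*61/6 = -282857/6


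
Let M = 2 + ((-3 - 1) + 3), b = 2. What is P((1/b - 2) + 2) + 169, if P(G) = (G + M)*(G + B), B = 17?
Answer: 781/4 ≈ 195.25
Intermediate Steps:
M = 1 (M = 2 + (-4 + 3) = 2 - 1 = 1)
P(G) = (1 + G)*(17 + G) (P(G) = (G + 1)*(G + 17) = (1 + G)*(17 + G))
P((1/b - 2) + 2) + 169 = (17 + ((1/2 - 2) + 2)² + 18*((1/2 - 2) + 2)) + 169 = (17 + ((½ - 2) + 2)² + 18*((½ - 2) + 2)) + 169 = (17 + (-3/2 + 2)² + 18*(-3/2 + 2)) + 169 = (17 + (½)² + 18*(½)) + 169 = (17 + ¼ + 9) + 169 = 105/4 + 169 = 781/4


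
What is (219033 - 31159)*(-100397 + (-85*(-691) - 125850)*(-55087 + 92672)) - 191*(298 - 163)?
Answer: -473934272535113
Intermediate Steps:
(219033 - 31159)*(-100397 + (-85*(-691) - 125850)*(-55087 + 92672)) - 191*(298 - 163) = 187874*(-100397 + (58735 - 125850)*37585) - 191*135 = 187874*(-100397 - 67115*37585) - 1*25785 = 187874*(-100397 - 2522517275) - 25785 = 187874*(-2522617672) - 25785 = -473934272509328 - 25785 = -473934272535113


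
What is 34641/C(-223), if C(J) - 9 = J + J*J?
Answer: 11547/16505 ≈ 0.69961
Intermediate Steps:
C(J) = 9 + J + J² (C(J) = 9 + (J + J*J) = 9 + (J + J²) = 9 + J + J²)
34641/C(-223) = 34641/(9 - 223 + (-223)²) = 34641/(9 - 223 + 49729) = 34641/49515 = 34641*(1/49515) = 11547/16505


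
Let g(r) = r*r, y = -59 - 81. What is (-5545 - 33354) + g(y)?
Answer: -19299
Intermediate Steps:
y = -140
g(r) = r²
(-5545 - 33354) + g(y) = (-5545 - 33354) + (-140)² = -38899 + 19600 = -19299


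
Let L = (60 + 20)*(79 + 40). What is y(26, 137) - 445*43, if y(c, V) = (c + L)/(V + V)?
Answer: -2616722/137 ≈ -19100.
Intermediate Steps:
L = 9520 (L = 80*119 = 9520)
y(c, V) = (9520 + c)/(2*V) (y(c, V) = (c + 9520)/(V + V) = (9520 + c)/((2*V)) = (9520 + c)*(1/(2*V)) = (9520 + c)/(2*V))
y(26, 137) - 445*43 = (½)*(9520 + 26)/137 - 445*43 = (½)*(1/137)*9546 - 19135 = 4773/137 - 19135 = -2616722/137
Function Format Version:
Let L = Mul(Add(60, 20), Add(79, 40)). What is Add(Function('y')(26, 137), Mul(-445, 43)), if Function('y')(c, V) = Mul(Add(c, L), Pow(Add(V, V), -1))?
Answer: Rational(-2616722, 137) ≈ -19100.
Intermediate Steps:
L = 9520 (L = Mul(80, 119) = 9520)
Function('y')(c, V) = Mul(Rational(1, 2), Pow(V, -1), Add(9520, c)) (Function('y')(c, V) = Mul(Add(c, 9520), Pow(Add(V, V), -1)) = Mul(Add(9520, c), Pow(Mul(2, V), -1)) = Mul(Add(9520, c), Mul(Rational(1, 2), Pow(V, -1))) = Mul(Rational(1, 2), Pow(V, -1), Add(9520, c)))
Add(Function('y')(26, 137), Mul(-445, 43)) = Add(Mul(Rational(1, 2), Pow(137, -1), Add(9520, 26)), Mul(-445, 43)) = Add(Mul(Rational(1, 2), Rational(1, 137), 9546), -19135) = Add(Rational(4773, 137), -19135) = Rational(-2616722, 137)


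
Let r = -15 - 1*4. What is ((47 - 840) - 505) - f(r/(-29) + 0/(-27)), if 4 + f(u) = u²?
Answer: -1088615/841 ≈ -1294.4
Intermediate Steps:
r = -19 (r = -15 - 4 = -19)
f(u) = -4 + u²
((47 - 840) - 505) - f(r/(-29) + 0/(-27)) = ((47 - 840) - 505) - (-4 + (-19/(-29) + 0/(-27))²) = (-793 - 505) - (-4 + (-19*(-1/29) + 0*(-1/27))²) = -1298 - (-4 + (19/29 + 0)²) = -1298 - (-4 + (19/29)²) = -1298 - (-4 + 361/841) = -1298 - 1*(-3003/841) = -1298 + 3003/841 = -1088615/841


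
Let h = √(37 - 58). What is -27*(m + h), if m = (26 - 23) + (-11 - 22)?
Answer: 810 - 27*I*√21 ≈ 810.0 - 123.73*I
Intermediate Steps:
h = I*√21 (h = √(-21) = I*√21 ≈ 4.5826*I)
m = -30 (m = 3 - 33 = -30)
-27*(m + h) = -27*(-30 + I*√21) = 810 - 27*I*√21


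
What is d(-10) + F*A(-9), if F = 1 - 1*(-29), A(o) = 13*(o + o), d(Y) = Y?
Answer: -7030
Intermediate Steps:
A(o) = 26*o (A(o) = 13*(2*o) = 26*o)
F = 30 (F = 1 + 29 = 30)
d(-10) + F*A(-9) = -10 + 30*(26*(-9)) = -10 + 30*(-234) = -10 - 7020 = -7030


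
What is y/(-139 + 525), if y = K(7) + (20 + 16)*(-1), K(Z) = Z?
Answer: -29/386 ≈ -0.075130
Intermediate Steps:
y = -29 (y = 7 + (20 + 16)*(-1) = 7 + 36*(-1) = 7 - 36 = -29)
y/(-139 + 525) = -29/(-139 + 525) = -29/386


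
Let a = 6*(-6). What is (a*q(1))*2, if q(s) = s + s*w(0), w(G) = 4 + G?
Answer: -360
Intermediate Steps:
a = -36
q(s) = 5*s (q(s) = s + s*(4 + 0) = s + s*4 = s + 4*s = 5*s)
(a*q(1))*2 = -180*2 = -360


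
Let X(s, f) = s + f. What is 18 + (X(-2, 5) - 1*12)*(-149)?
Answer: 1359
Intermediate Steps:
X(s, f) = f + s
18 + (X(-2, 5) - 1*12)*(-149) = 18 + ((5 - 2) - 1*12)*(-149) = 18 + (3 - 12)*(-149) = 18 - 9*(-149) = 18 + 1341 = 1359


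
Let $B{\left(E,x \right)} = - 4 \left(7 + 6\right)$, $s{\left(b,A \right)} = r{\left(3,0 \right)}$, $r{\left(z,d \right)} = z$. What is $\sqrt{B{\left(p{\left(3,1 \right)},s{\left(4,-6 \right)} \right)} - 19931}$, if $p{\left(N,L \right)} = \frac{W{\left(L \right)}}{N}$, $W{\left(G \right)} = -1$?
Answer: $i \sqrt{19983} \approx 141.36 i$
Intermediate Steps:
$s{\left(b,A \right)} = 3$
$p{\left(N,L \right)} = - \frac{1}{N}$
$B{\left(E,x \right)} = -52$ ($B{\left(E,x \right)} = \left(-4\right) 13 = -52$)
$\sqrt{B{\left(p{\left(3,1 \right)},s{\left(4,-6 \right)} \right)} - 19931} = \sqrt{-52 - 19931} = \sqrt{-19983} = i \sqrt{19983}$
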